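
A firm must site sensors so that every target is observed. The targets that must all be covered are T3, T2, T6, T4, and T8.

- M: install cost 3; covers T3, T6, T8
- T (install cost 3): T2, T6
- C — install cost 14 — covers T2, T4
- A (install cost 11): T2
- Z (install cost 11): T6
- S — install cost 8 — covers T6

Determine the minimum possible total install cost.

The greedy cost-per-new-target heuristic would pick M, T, and C for 20, but a cheaper cover exists.
Choose M and C: together they cover T3, T2, T6, T4, T8 — every target.
Total install cost: 3 + 14 = 17.
No cover costs less than 17.

17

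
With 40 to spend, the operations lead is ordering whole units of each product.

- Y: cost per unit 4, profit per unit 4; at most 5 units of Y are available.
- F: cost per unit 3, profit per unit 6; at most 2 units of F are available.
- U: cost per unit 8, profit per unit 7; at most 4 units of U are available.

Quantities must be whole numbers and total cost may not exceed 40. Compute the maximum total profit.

F has the best ratio (6/3); taking only F gives at most 2×6 = 12 (stopped by the supply cap of 2).
Mixing does better — 4×Y, 2×F, and 2×U: cost 38 ≤ 40, profit 4·4 + 2·6 + 2·7 = 42.

42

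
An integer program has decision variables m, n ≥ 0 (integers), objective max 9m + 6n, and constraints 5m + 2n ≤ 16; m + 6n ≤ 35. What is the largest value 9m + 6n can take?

39

(m,n)=(1,5): 5·1+2·5=15≤16, 1·1+6·5=31≤35, objective 39.
(m,n)=(1,4): 5·1+2·4=13≤16, 1·1+6·4=25≤35, objective 33.
Maximum is 39 at (m,n)=(1,5).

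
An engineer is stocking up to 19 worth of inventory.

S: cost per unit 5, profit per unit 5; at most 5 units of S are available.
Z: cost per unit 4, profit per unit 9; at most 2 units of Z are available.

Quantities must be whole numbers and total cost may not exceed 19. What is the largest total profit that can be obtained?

28

Z has the best ratio (9/4); taking only Z gives at most 2×9 = 18 (stopped by the supply cap of 2).
Mixing does better — 2×S and 2×Z: cost 18 ≤ 19, profit 2·5 + 2·9 = 28.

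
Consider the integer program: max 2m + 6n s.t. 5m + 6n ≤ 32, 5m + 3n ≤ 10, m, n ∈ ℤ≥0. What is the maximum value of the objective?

(m,n)=(0,3) is feasible, giving 18.
(m,n)=(0,2) is feasible, giving 12.
Maximum is 18 at (m,n)=(0,3).

18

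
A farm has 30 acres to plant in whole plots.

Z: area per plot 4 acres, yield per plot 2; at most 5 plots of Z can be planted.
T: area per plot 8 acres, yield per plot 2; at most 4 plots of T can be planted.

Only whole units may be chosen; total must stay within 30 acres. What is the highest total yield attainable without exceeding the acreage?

12

Z has the best ratio (2/4); taking only Z gives at most 5×2 = 10 (stopped by the supply cap of 5).
Mixing does better — 5×Z and 1×T: area 28 ≤ 30, yield 5·2 + 1·2 = 12.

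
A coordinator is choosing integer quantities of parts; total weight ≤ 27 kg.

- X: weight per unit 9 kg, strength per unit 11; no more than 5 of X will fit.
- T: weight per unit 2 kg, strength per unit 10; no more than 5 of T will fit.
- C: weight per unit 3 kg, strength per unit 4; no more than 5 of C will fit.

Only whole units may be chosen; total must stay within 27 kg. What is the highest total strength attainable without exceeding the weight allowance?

This is a bounded integer knapsack.
5×T and 5×C: weight 25 ≤ 27, strength 5·10 + 5·4 = 70.
1×X, 5×T, and 2×C: weight 25 ≤ 27, strength 1·11 + 5·10 + 2·4 = 69.
Best is 70.

70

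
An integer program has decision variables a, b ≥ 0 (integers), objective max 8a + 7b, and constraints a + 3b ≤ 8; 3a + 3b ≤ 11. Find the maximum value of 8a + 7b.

24

Relaxing integrality, the LP optimum is 29.33 at (a,b) = (3.67, 0), which is not an integer point.
(a,b)=(3,0): 1·3+3·0=3≤8, 3·3+3·0=9≤11, objective 24.
(a,b)=(2,1): 1·2+3·1=5≤8, 3·2+3·1=9≤11, objective 23.
Maximum is 24 at (a,b)=(3,0).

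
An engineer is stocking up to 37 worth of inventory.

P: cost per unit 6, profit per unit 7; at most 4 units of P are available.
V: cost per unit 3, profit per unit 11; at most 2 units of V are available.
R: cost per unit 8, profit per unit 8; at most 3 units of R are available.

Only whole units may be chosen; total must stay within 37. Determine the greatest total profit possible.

1×P, 2×V, and 3×R: cost 36 ≤ 37, profit 1·7 + 2·11 + 3·8 = 53.
2×P, 2×V, and 2×R: cost 34 ≤ 37, profit 2·7 + 2·11 + 2·8 = 52.
Best is 53.

53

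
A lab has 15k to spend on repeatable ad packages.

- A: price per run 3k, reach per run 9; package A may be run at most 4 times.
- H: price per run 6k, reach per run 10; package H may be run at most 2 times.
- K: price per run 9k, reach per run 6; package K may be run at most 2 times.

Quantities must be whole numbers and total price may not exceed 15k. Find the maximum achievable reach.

37

3×A and 1×H: price 15 ≤ 15, reach 3·9 + 1·10 = 37.
4×A: price 12 ≤ 15, reach 4·9 = 36.
Best is 37.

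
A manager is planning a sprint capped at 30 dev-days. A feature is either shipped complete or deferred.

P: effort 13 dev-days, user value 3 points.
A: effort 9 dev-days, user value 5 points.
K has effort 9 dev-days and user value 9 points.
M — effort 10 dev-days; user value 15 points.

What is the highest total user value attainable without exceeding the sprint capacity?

Allowing fractional choices, the relaxed optimum would be about 29.5, but features are indivisible.
A + K + M: effort 9 + 9 + 10 = 28 ≤ 30, user value 5 + 9 + 15 = 29.
K + M: effort 9 + 10 = 19 ≤ 30, user value 9 + 15 = 24.
A + M: effort 9 + 10 = 19 ≤ 30, user value 5 + 15 = 20.
Best is A, K, and M with total user value 29.

29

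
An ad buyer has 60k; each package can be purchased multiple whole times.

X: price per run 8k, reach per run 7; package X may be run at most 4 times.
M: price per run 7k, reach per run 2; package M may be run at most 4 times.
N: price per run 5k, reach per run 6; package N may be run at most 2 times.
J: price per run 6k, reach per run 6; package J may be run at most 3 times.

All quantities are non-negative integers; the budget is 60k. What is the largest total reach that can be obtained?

3×X, 1×M, 2×N, and 3×J: price 59 ≤ 60, reach 3·7 + 1·2 + 2·6 + 3·6 = 53.
4×X, 2×N, and 3×J: price 60 ≤ 60, reach 4·7 + 2·6 + 3·6 = 58.
Best is 58.

58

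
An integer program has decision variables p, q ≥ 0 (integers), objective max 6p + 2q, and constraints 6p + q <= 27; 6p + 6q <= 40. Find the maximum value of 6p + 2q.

28

(p,q)=(4,2): 6·4+1·2=26≤27, 6·4+6·2=36≤40, objective 28.
(p,q)=(4,1): 6·4+1·1=25≤27, 6·4+6·1=30≤40, objective 26.
Maximum is 28 at (p,q)=(4,2).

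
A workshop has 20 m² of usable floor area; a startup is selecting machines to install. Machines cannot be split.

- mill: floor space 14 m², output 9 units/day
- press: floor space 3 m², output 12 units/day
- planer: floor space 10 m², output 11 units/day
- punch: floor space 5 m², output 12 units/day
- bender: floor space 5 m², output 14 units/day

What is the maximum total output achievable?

Take press, punch, and bender: floor space 3 + 5 + 5 = 13 ≤ 20, output 12 + 12 + 14 = 38.
No other feasible combination does better.

38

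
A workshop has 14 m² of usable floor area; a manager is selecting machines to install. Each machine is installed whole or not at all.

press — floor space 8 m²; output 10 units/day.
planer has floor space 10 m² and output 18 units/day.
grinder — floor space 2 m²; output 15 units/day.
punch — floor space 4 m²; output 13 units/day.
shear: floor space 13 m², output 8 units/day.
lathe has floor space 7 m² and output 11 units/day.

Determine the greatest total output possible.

Treat it as a binary knapsack problem.
press + grinder + punch: floor space 8 + 2 + 4 = 14 ≤ 14, output 10 + 15 + 13 = 38.
grinder + punch + lathe: floor space 2 + 4 + 7 = 13 ≤ 14, output 15 + 13 + 11 = 39.
Best is grinder, punch, and lathe with total output 39.

39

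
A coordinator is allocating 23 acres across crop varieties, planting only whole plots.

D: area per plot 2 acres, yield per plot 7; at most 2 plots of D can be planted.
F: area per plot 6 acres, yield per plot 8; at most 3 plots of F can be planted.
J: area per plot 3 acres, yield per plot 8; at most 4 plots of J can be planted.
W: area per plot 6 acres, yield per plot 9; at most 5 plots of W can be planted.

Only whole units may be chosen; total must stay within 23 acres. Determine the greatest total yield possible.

This is a bounded integer knapsack.
2×D, 4×J, and 1×W: area 22 ≤ 23, yield 2·7 + 4·8 + 1·9 = 55.
2×D, 1×F, and 4×J: area 22 ≤ 23, yield 2·7 + 1·8 + 4·8 = 54.
Best is 55.

55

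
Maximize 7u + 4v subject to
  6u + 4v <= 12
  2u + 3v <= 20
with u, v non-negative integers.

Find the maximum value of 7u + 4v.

(u,v)=(2,0): 6·2+4·0=12≤12, 2·2+3·0=4≤20, objective 14.
(u,v)=(1,1): 6·1+4·1=10≤12, 2·1+3·1=5≤20, objective 11.
Maximum is 14 at (u,v)=(2,0).

14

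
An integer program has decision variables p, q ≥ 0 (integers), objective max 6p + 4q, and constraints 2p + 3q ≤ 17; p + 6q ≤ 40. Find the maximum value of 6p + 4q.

(p,q)=(8,0) is feasible, giving 48.
(p,q)=(7,1) is feasible, giving 46.
(p,q)=(7,0) is feasible, giving 42.
Maximum is 48 at (p,q)=(8,0).

48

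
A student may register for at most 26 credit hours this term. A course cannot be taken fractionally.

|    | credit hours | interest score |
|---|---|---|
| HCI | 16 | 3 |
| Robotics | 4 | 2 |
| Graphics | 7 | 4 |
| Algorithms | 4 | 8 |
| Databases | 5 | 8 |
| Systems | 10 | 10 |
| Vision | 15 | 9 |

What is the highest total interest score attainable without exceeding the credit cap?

30

Robotics + Algorithms + Databases + Systems: credit hours 4 + 4 + 5 + 10 = 23 ≤ 26, interest score 2 + 8 + 8 + 10 = 28.
Graphics + Algorithms + Databases + Systems: credit hours 7 + 4 + 5 + 10 = 26 ≤ 26, interest score 4 + 8 + 8 + 10 = 30.
Algorithms + Databases + Systems: credit hours 4 + 5 + 10 = 19 ≤ 26, interest score 8 + 8 + 10 = 26.
Best is Graphics, Algorithms, Databases, and Systems with total interest score 30.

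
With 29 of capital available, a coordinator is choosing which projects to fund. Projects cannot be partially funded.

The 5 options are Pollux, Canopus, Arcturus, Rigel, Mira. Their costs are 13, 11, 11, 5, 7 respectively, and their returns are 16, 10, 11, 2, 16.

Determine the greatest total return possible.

37

Canopus + Arcturus + Mira: cost 11 + 11 + 7 = 29 ≤ 29, return 10 + 11 + 16 = 37.
Pollux + Rigel + Mira: cost 13 + 5 + 7 = 25 ≤ 29, return 16 + 2 + 16 = 34.
Best is Canopus, Arcturus, and Mira with total return 37.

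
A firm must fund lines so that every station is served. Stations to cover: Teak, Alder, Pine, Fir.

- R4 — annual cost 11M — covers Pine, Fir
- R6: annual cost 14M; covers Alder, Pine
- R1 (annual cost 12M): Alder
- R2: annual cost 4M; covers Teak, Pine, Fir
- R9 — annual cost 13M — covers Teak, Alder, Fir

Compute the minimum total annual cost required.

Choose R1 and R2: together they cover Teak, Alder, Pine, Fir — every station.
Total annual cost: 12 + 4 = 16.

16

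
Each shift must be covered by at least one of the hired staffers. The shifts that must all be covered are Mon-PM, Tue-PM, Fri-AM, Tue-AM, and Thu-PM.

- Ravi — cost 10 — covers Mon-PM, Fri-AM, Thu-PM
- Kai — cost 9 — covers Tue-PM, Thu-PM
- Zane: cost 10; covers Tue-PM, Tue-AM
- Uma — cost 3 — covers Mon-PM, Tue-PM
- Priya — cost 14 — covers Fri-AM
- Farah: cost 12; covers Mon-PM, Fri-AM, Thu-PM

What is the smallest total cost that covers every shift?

The greedy cost-per-new-shift heuristic would pick Uma, Ravi, and Zane for 23, but a cheaper cover exists.
Choose Ravi and Zane: together they cover Mon-PM, Tue-PM, Fri-AM, Tue-AM, Thu-PM — every shift.
Total cost: 10 + 10 = 20.
No cover costs less than 20.

20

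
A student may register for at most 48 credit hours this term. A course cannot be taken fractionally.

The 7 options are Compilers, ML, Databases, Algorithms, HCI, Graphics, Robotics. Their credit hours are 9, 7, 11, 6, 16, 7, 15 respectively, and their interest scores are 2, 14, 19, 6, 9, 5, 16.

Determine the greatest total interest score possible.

60

Compilers + ML + Databases + Algorithms + Robotics: credit hours 9 + 7 + 11 + 6 + 15 = 48 ≤ 48, interest score 2 + 14 + 19 + 6 + 16 = 57.
ML + Databases + Algorithms + Graphics + Robotics: credit hours 7 + 11 + 6 + 7 + 15 = 46 ≤ 48, interest score 14 + 19 + 6 + 5 + 16 = 60.
ML + Databases + Algorithms + Robotics: credit hours 7 + 11 + 6 + 15 = 39 ≤ 48, interest score 14 + 19 + 6 + 16 = 55.
Best is ML, Databases, Algorithms, Graphics, and Robotics with total interest score 60.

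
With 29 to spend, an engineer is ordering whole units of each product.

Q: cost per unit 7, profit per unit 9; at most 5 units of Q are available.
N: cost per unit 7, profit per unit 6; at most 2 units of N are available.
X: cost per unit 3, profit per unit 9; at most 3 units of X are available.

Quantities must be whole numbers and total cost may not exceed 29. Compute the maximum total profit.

This is a bounded integer knapsack.
Take 2×Q and 3×X: cost 23 ≤ 29, profit 2·9 + 3·9 = 45.
X has the best ratio (9/3) and is taken to its limit of 3; remaining capacity is filled optimally with the others.

45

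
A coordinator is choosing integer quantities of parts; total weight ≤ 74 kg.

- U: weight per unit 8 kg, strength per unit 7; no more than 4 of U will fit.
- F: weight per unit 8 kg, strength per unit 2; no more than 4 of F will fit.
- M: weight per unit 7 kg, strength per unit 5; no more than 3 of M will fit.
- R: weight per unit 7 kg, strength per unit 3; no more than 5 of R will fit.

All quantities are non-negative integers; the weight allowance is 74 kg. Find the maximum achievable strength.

This is a bounded integer knapsack.
4×U, 3×M, and 3×R: weight 74 ≤ 74, strength 4·7 + 3·5 + 3·3 = 52.
4×U, 2×M, and 4×R: weight 74 ≤ 74, strength 4·7 + 2·5 + 4·3 = 50.
Best is 52.

52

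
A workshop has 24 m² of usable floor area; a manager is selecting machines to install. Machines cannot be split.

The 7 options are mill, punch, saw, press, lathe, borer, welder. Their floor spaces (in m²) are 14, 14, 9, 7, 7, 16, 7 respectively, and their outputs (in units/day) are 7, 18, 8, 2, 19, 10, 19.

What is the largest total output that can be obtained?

Allowing fractional choices, the relaxed optimum would be about 50.9, but machines are indivisible.
lathe + welder: floor space 7 + 7 = 14 ≤ 24, output 19 + 19 = 38.
press + lathe + welder: floor space 7 + 7 + 7 = 21 ≤ 24, output 2 + 19 + 19 = 40.
saw + lathe + welder: floor space 9 + 7 + 7 = 23 ≤ 24, output 8 + 19 + 19 = 46.
Best is saw, lathe, and welder with total output 46.

46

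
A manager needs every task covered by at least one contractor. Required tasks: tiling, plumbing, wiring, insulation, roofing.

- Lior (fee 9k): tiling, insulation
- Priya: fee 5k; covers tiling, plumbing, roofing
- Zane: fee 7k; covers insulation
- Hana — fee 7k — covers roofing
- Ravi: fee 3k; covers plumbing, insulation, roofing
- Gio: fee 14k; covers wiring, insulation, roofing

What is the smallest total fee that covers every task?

19

Choose Priya and Gio: together they cover tiling, plumbing, wiring, insulation, roofing — every task.
Total fee: 5 + 14 = 19.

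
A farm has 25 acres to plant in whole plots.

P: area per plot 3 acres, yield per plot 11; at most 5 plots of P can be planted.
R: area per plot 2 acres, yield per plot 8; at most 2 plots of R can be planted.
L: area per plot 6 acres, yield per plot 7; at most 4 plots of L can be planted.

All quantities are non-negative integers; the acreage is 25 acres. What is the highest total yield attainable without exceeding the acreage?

78

This is a bounded integer knapsack.
R has the best ratio (8/2); taking only R gives at most 2×8 = 16 (stopped by the supply cap of 2).
Mixing does better — 5×P, 2×R, and 1×L: area 25 ≤ 25, yield 5·11 + 2·8 + 1·7 = 78.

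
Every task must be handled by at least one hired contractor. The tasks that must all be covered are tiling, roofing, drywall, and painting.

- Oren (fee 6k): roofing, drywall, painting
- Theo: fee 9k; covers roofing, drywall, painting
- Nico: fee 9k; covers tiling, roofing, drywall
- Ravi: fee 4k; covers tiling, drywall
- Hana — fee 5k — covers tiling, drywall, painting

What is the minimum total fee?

10

This is an integer covering problem.
The greedy cost-per-new-task heuristic would pick Hana and Oren for 11, but a cheaper cover exists.
Choose Oren and Ravi: together they cover tiling, roofing, drywall, painting — every task.
Total fee: 6 + 4 = 10.
No cover costs less than 10.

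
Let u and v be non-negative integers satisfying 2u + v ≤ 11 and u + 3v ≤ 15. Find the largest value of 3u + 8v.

(u,v)=(3,4): 2·3+1·4=10≤11, 1·3+3·4=15≤15, objective 41.
(u,v)=(2,4): 2·2+1·4=8≤11, 1·2+3·4=14≤15, objective 38.
(u,v)=(4,3): 2·4+1·3=11≤11, 1·4+3·3=13≤15, objective 36.
The best lattice point is (3,4), giving 41.

41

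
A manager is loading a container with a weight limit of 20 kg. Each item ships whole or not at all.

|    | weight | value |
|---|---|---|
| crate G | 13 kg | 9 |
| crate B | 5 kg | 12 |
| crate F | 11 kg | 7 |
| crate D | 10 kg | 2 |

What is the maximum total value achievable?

21

This is a 0-1 knapsack instance.
crate B + crate F: weight 5 + 11 = 16 ≤ 20, value 12 + 7 = 19.
crate G + crate B: weight 13 + 5 = 18 ≤ 20, value 9 + 12 = 21.
Best is crate G and crate B with total value 21.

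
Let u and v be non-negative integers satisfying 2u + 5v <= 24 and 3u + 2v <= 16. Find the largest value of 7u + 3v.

35

(u,v)=(5,0): 2·5+5·0=10≤24, 3·5+2·0=15≤16, objective 35.
(u,v)=(4,1): 2·4+5·1=13≤24, 3·4+2·1=14≤16, objective 31.
Maximum is 35 at (u,v)=(5,0).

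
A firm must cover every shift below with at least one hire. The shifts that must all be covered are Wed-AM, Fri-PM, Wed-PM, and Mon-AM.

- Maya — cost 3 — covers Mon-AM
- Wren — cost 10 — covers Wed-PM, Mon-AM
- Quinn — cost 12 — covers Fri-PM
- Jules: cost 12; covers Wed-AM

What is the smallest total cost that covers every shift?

34

The greedy cost-per-new-shift heuristic would pick Maya, Wren, Quinn, and Jules for 37, but a cheaper cover exists.
Choose Wren, Quinn, and Jules: together they cover Wed-AM, Fri-PM, Wed-PM, Mon-AM — every shift.
Total cost: 10 + 12 + 12 = 34.
No cover costs less than 34.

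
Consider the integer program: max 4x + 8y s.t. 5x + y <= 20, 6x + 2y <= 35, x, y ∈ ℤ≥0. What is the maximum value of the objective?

Relaxing integrality, the LP optimum is 140.00 at (x,y) = (0, 17.5), which is not an integer point.
(x,y)=(0,17): 5·0+1·17=17≤20, 6·0+2·17=34≤35, objective 136.
(x,y)=(0,16): 5·0+1·16=16≤20, 6·0+2·16=32≤35, objective 128.
No feasible integer point exceeds 136.

136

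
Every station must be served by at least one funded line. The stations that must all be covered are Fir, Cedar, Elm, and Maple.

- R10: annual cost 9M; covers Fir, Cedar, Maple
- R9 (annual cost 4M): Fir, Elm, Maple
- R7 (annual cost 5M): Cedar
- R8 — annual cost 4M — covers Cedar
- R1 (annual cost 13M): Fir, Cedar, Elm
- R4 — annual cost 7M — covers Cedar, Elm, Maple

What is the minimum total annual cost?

8

Choose R9 and R8: together they cover Fir, Cedar, Elm, Maple — every station.
Total annual cost: 4 + 4 = 8.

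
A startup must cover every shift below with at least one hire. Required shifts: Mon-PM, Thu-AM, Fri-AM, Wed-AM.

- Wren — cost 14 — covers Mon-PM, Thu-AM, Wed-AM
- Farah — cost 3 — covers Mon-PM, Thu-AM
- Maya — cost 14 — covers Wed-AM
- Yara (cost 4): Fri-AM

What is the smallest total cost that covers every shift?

The greedy cost-per-new-shift heuristic would pick Farah, Yara, and Wren for 21, but a cheaper cover exists.
Choose Wren and Yara: together they cover Mon-PM, Thu-AM, Fri-AM, Wed-AM — every shift.
Total cost: 14 + 4 = 18.
No cover costs less than 18.

18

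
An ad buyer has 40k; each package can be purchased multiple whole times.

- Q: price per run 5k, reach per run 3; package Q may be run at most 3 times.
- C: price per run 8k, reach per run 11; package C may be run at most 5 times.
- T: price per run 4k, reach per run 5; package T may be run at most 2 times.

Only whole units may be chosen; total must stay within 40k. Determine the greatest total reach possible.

5×C: price 40 ≤ 40, reach 5·11 = 55.
4×C and 2×T: price 40 ≤ 40, reach 4·11 + 2·5 = 54.
Best is 55.

55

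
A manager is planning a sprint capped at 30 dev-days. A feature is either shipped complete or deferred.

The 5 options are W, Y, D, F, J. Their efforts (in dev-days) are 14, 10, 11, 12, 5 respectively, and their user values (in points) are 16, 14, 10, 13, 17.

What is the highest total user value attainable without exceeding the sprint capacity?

This is a 0-1 knapsack instance.
Take W, Y, and J: effort 14 + 10 + 5 = 29 ≤ 30, user value 16 + 14 + 17 = 47.
No other feasible combination does better.

47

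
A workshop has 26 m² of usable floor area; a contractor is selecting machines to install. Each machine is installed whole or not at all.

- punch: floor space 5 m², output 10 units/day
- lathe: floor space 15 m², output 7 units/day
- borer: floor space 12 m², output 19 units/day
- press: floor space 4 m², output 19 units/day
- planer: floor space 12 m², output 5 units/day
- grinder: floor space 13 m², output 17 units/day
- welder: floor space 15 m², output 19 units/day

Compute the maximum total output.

48

This is an integer program with binary decision variables.
punch + borer + press: floor space 5 + 12 + 4 = 21 ≤ 26, output 10 + 19 + 19 = 48.
punch + press + welder: floor space 5 + 4 + 15 = 24 ≤ 26, output 10 + 19 + 19 = 48.
The maximum output is 48; one optimal choice is punch, borer, and press.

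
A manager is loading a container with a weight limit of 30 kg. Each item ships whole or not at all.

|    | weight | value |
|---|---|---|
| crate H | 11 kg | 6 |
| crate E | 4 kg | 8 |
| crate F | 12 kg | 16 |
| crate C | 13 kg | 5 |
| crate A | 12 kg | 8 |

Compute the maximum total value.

Allowing fractional choices, the relaxed optimum would be about 33.1, but items are indivisible.
crate H + crate E + crate F: weight 11 + 4 + 12 = 27 ≤ 30, value 6 + 8 + 16 = 30.
crate E + crate F + crate A: weight 4 + 12 + 12 = 28 ≤ 30, value 8 + 16 + 8 = 32.
Best is crate E, crate F, and crate A with total value 32.

32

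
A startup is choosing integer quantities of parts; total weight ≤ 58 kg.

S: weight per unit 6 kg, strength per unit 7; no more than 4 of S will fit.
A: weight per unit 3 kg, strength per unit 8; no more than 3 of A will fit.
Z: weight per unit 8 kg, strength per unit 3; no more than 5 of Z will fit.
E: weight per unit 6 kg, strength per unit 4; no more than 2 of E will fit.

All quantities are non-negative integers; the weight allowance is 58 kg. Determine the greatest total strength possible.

63

A has the best ratio (8/3); taking only A gives at most 3×8 = 24 (stopped by the supply cap of 3).
Mixing does better — 4×S, 3×A, 1×Z, and 2×E: weight 53 ≤ 58, strength 4·7 + 3·8 + 1·3 + 2·4 = 63.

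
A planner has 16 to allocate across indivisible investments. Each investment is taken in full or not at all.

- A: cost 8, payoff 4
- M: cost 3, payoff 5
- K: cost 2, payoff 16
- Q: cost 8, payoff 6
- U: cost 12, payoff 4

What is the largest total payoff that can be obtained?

Allowing fractional choices, the relaxed optimum would be about 28.5, but investments are indivisible.
K + Q: cost 2 + 8 = 10 ≤ 16, payoff 16 + 6 = 22.
A + M + K: cost 8 + 3 + 2 = 13 ≤ 16, payoff 4 + 5 + 16 = 25.
M + K + Q: cost 3 + 2 + 8 = 13 ≤ 16, payoff 5 + 16 + 6 = 27.
Best is M, K, and Q with total payoff 27.

27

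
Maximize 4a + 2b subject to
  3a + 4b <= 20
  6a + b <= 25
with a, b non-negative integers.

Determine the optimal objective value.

(a,b)=(4,1) is feasible, giving 18.
(a,b)=(4,0) is feasible, giving 16.
The best lattice point is (4,1), giving 18.

18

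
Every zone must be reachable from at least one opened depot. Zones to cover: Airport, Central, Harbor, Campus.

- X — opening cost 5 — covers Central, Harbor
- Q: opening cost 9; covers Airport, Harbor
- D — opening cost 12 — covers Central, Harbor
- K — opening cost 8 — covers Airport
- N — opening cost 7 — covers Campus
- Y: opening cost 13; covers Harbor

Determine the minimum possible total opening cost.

Choose X, K, and N: together they cover Airport, Central, Harbor, Campus — every zone.
Total opening cost: 5 + 8 + 7 = 20.
No cover costs less than 20.

20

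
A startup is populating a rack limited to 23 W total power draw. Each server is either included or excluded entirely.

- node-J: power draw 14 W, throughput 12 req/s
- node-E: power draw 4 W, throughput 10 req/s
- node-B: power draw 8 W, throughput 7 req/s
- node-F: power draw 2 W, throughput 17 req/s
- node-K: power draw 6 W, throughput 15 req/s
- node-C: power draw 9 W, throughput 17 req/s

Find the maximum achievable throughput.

Treat it as a binary knapsack problem.
Allowing fractional choices, the relaxed optimum would be about 60.8, but servers are indivisible.
node-E + node-B + node-F + node-C: power draw 4 + 8 + 2 + 9 = 23 ≤ 23, throughput 10 + 7 + 17 + 17 = 51.
node-E + node-F + node-K + node-C: power draw 4 + 2 + 6 + 9 = 21 ≤ 23, throughput 10 + 17 + 15 + 17 = 59.
node-F + node-K + node-C: power draw 2 + 6 + 9 = 17 ≤ 23, throughput 17 + 15 + 17 = 49.
Best is node-E, node-F, node-K, and node-C with total throughput 59.

59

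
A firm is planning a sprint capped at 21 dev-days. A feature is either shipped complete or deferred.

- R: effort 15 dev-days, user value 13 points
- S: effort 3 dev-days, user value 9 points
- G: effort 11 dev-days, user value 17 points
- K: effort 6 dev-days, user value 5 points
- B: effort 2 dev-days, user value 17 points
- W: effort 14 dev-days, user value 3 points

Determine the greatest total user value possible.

Treat it as a binary knapsack problem.
G + K + B: effort 11 + 6 + 2 = 19 ≤ 21, user value 17 + 5 + 17 = 39.
R + S + B: effort 15 + 3 + 2 = 20 ≤ 21, user value 13 + 9 + 17 = 39.
S + G + B: effort 3 + 11 + 2 = 16 ≤ 21, user value 9 + 17 + 17 = 43.
Best is S, G, and B with total user value 43.

43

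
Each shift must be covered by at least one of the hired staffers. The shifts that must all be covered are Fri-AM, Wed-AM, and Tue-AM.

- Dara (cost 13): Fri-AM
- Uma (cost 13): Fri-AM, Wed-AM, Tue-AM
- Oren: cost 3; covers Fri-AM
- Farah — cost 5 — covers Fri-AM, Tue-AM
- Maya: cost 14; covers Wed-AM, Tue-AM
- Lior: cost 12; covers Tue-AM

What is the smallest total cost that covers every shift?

Uma alone covers Fri-AM, Wed-AM, Tue-AM — every shift.
Total cost: 13.

13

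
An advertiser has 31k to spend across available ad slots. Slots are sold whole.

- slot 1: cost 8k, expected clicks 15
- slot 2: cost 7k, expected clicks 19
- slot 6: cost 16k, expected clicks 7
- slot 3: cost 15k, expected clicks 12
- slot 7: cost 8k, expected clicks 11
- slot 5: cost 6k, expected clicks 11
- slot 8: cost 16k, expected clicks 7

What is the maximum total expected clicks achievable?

56

Allowing fractional choices, the relaxed optimum would be about 57.6, but ad slots are indivisible.
slot 1 + slot 2 + slot 7 + slot 5: cost 8 + 7 + 8 + 6 = 29 ≤ 31, expected clicks 15 + 19 + 11 + 11 = 56.
slot 1 + slot 2 + slot 3: cost 8 + 7 + 15 = 30 ≤ 31, expected clicks 15 + 19 + 12 = 46.
slot 1 + slot 2 + slot 5: cost 8 + 7 + 6 = 21 ≤ 31, expected clicks 15 + 19 + 11 = 45.
Best is slot 1, slot 2, slot 7, and slot 5 with total expected clicks 56.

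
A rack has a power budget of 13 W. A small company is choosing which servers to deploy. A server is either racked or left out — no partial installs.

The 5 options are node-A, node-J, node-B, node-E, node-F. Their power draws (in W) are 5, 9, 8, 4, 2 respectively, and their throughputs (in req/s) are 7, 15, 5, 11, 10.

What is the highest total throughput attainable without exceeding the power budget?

28

Allowing fractional choices, the relaxed optimum would be about 32.7, but servers are indivisible.
node-J + node-E: power draw 9 + 4 = 13 ≤ 13, throughput 15 + 11 = 26.
node-A + node-E + node-F: power draw 5 + 4 + 2 = 11 ≤ 13, throughput 7 + 11 + 10 = 28.
Best is node-A, node-E, and node-F with total throughput 28.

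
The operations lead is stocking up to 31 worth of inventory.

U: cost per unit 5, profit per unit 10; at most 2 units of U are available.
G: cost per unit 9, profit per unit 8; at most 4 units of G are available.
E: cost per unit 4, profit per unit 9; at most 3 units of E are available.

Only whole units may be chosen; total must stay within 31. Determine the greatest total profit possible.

55

E has the best ratio (9/4); taking only E gives at most 3×9 = 27 (stopped by the supply cap of 3).
Mixing does better — 2×U, 1×G, and 3×E: cost 31 ≤ 31, profit 2·10 + 1·8 + 3·9 = 55.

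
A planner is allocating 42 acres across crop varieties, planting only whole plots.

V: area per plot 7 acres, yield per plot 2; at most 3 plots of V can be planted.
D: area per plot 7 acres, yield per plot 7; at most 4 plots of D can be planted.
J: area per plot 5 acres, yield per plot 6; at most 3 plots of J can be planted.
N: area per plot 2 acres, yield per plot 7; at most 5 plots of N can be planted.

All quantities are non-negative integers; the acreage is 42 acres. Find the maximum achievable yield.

This is a bounded integer knapsack.
Take 3×D, 2×J, and 5×N: area 41 ≤ 42, yield 3·7 + 2·6 + 5·7 = 68.
N has the best ratio (7/2) and is taken to its limit of 5; remaining capacity is filled optimally with the others.

68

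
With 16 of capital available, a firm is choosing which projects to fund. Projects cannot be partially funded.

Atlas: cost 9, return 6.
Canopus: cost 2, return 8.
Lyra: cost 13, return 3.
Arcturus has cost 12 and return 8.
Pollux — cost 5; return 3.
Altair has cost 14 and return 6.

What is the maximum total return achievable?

This is a 0-1 knapsack instance.
Take Atlas, Canopus, and Pollux: cost 9 + 2 + 5 = 16 ≤ 16, return 6 + 8 + 3 = 17.
No other feasible combination does better.

17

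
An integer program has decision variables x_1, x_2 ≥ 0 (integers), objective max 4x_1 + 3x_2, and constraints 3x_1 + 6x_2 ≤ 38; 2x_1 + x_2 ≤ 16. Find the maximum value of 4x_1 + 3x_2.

34

(x_1,x_2)=(7,2) is feasible, giving 34.
(x_1,x_2)=(6,3) is feasible, giving 33.
No feasible integer point exceeds 34.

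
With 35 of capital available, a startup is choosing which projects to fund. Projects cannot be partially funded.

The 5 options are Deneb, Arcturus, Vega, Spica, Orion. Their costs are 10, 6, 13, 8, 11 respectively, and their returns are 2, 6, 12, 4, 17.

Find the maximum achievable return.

35

This is an integer program with binary decision variables.
Vega + Spica + Orion: cost 13 + 8 + 11 = 32 ≤ 35, return 12 + 4 + 17 = 33.
Arcturus + Vega + Orion: cost 6 + 13 + 11 = 30 ≤ 35, return 6 + 12 + 17 = 35.
Best is Arcturus, Vega, and Orion with total return 35.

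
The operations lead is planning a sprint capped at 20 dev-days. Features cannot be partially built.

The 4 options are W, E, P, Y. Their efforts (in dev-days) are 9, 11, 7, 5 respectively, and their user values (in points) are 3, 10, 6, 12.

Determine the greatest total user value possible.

Allowing fractional choices, the relaxed optimum would be about 25.4, but features are indivisible.
E + Y: effort 11 + 5 = 16 ≤ 20, user value 10 + 12 = 22.
P + Y: effort 7 + 5 = 12 ≤ 20, user value 6 + 12 = 18.
Best is E and Y with total user value 22.

22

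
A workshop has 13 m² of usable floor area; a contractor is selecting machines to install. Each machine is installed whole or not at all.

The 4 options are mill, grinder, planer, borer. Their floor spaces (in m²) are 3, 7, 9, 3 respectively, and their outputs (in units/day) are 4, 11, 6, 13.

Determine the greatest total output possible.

Treat it as a binary knapsack problem.
planer + borer: floor space 9 + 3 = 12 ≤ 13, output 6 + 13 = 19.
grinder + borer: floor space 7 + 3 = 10 ≤ 13, output 11 + 13 = 24.
mill + grinder + borer: floor space 3 + 7 + 3 = 13 ≤ 13, output 4 + 11 + 13 = 28.
Best is mill, grinder, and borer with total output 28.

28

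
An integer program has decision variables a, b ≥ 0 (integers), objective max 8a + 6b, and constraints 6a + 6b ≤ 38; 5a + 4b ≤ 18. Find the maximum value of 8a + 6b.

28

(a,b)=(2,2) is feasible, giving 28.
(a,b)=(1,3) is feasible, giving 26.
The best lattice point is (2,2), giving 28.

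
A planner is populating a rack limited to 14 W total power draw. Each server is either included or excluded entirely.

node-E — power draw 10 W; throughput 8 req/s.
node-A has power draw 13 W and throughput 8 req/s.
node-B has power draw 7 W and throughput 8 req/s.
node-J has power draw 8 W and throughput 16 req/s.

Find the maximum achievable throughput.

This is a 0-1 knapsack instance.
Take node-J: power draw 8 ≤ 14, throughput 16.
No other feasible combination does better.

16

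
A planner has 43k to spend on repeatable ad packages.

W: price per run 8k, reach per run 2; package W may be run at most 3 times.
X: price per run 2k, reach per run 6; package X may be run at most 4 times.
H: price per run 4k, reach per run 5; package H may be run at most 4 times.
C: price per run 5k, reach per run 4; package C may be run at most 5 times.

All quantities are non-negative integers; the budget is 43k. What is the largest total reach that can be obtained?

This is a bounded integer knapsack.
X has the best ratio (6/2); taking only X gives at most 4×6 = 24 (stopped by the supply cap of 4).
Mixing does better — 4×X, 4×H, and 3×C: price 39 ≤ 43, reach 4·6 + 4·5 + 3·4 = 56.

56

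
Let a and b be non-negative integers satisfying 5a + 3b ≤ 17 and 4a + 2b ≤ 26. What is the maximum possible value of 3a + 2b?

11

(a,b)=(1,4) is feasible, giving 11.
(a,b)=(0,5) is feasible, giving 10.
(a,b)=(1,3) is feasible, giving 9.
Maximum is 11 at (a,b)=(1,4).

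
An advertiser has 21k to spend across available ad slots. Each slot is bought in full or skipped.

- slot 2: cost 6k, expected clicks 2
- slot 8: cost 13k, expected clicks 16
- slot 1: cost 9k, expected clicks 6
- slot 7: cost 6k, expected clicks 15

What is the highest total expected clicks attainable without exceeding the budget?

Take slot 8 and slot 7: cost 13 + 6 = 19 ≤ 21, expected clicks 16 + 15 = 31.
No other feasible combination does better.

31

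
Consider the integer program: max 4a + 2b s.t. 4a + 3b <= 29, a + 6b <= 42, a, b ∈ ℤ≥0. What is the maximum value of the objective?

28

(a,b)=(7,0): 4·7+3·0=28≤29, 1·7+6·0=7≤42, objective 28.
(a,b)=(6,1): 4·6+3·1=27≤29, 1·6+6·1=12≤42, objective 26.
(a,b)=(6,0): 4·6+3·0=24≤29, 1·6+6·0=6≤42, objective 24.
No feasible integer point exceeds 28.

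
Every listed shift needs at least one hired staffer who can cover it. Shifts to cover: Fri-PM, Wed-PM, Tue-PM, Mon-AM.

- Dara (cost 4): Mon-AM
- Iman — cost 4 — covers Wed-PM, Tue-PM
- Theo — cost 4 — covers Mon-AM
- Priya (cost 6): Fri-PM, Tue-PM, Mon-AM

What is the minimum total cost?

Choose Iman and Priya: together they cover Fri-PM, Wed-PM, Tue-PM, Mon-AM — every shift.
Total cost: 4 + 6 = 10.
No cover costs less than 10.

10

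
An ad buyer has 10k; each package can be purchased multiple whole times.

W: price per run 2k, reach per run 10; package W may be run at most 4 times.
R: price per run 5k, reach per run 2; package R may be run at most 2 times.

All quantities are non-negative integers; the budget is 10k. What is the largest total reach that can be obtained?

3×W: price 6 ≤ 10, reach 3·10 = 30.
4×W: price 8 ≤ 10, reach 4·10 = 40.
Best is 40.

40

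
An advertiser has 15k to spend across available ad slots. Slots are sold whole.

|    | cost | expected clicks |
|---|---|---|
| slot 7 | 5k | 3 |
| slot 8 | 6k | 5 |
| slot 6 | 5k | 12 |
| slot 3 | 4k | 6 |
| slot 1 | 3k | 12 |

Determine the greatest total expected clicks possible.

30

Treat it as a binary knapsack problem.
slot 7 + slot 6 + slot 1: cost 5 + 5 + 3 = 13 ≤ 15, expected clicks 3 + 12 + 12 = 27.
slot 6 + slot 3 + slot 1: cost 5 + 4 + 3 = 12 ≤ 15, expected clicks 12 + 6 + 12 = 30.
slot 8 + slot 6 + slot 1: cost 6 + 5 + 3 = 14 ≤ 15, expected clicks 5 + 12 + 12 = 29.
Best is slot 6, slot 3, and slot 1 with total expected clicks 30.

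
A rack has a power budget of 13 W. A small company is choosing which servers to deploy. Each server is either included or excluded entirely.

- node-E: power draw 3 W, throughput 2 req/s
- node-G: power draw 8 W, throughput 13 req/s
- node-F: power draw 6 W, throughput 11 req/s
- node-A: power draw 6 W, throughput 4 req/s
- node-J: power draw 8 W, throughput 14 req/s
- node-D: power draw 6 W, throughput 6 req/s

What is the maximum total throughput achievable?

17

This is a 0-1 knapsack instance.
Allowing fractional choices, the relaxed optimum would be about 23.2, but servers are indivisible.
node-E + node-J: power draw 3 + 8 = 11 ≤ 13, throughput 2 + 14 = 16.
node-F + node-D: power draw 6 + 6 = 12 ≤ 13, throughput 11 + 6 = 17.
node-E + node-G: power draw 3 + 8 = 11 ≤ 13, throughput 2 + 13 = 15.
Best is node-F and node-D with total throughput 17.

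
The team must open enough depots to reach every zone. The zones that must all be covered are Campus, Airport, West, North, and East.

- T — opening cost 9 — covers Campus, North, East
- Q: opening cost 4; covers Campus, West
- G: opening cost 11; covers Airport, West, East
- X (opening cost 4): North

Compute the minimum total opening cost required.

19

Choose Q, G, and X: together they cover Campus, Airport, West, North, East — every zone.
Total opening cost: 4 + 11 + 4 = 19.
No cover costs less than 19.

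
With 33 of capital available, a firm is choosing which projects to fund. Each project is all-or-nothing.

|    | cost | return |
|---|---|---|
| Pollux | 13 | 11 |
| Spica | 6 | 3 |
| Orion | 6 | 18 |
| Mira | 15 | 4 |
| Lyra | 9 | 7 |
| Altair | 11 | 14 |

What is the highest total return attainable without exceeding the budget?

43

Treat it as a binary knapsack problem.
Take Pollux, Orion, and Altair: cost 13 + 6 + 11 = 30 ≤ 33, return 11 + 18 + 14 = 43.
No other feasible combination does better.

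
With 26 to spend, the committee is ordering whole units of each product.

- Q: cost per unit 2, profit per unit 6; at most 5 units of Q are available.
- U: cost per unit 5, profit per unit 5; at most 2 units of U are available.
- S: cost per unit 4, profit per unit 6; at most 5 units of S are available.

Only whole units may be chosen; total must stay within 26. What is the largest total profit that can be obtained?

3×Q and 5×S: cost 26 ≤ 26, profit 3·6 + 5·6 = 48.
5×Q and 4×S: cost 26 ≤ 26, profit 5·6 + 4·6 = 54.
Best is 54.

54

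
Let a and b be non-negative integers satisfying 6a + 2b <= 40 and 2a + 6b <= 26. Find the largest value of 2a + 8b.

34

The continuous relaxation peaks at (0, 4.33) with value 34.67; rounding to a feasible lattice point costs some objective.
(a,b)=(1,4): 6·1+2·4=14≤40, 2·1+6·4=26≤26, objective 34.
(a,b)=(0,4): 6·0+2·4=8≤40, 2·0+6·4=24≤26, objective 32.
(a,b)=(2,3): 6·2+2·3=18≤40, 2·2+6·3=22≤26, objective 28.
No feasible integer point exceeds 34.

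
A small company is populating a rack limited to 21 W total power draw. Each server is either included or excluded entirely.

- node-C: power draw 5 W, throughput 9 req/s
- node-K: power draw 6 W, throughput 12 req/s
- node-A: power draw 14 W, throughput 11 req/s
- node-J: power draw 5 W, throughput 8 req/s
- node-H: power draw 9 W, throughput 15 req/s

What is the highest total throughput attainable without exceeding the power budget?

node-C + node-K + node-H: power draw 5 + 6 + 9 = 20 ≤ 21, throughput 9 + 12 + 15 = 36.
node-K + node-J + node-H: power draw 6 + 5 + 9 = 20 ≤ 21, throughput 12 + 8 + 15 = 35.
node-C + node-J + node-H: power draw 5 + 5 + 9 = 19 ≤ 21, throughput 9 + 8 + 15 = 32.
Best is node-C, node-K, and node-H with total throughput 36.

36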